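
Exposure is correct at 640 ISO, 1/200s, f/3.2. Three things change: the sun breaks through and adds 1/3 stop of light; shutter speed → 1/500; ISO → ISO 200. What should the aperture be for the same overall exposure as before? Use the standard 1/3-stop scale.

Scene light: 1/3 stop brighter.
Shutter speed: 1/200 → 1/250 → 1/320 → 1/400 → 1/500 — 1 1/3 stops faster (darker).
ISO: 640 → 500 → 400 → 320 → 250 → 200 — 1 2/3 stops dropped (darker).
Net so far: 2 2/3 stops darker. Aperture: f/3.2 → f/2.8 → f/2.5 → f/2.2 → f/2 → f/1.8 → f/1.6 → f/1.4 → f/1.2.

f/1.2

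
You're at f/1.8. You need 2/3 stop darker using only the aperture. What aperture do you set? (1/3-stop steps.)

Aperture: f/1.8 → f/2 → f/2.2 — 2/3 stop smaller aperture (darker).

f/2.2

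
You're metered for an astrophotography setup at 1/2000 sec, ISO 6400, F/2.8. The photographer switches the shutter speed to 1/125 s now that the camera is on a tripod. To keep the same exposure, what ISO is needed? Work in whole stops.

ISO 400

Shutter speed: 1/2000 → 1/1000 → 1/500 → 1/250 → 1/125 — 4 stops slower (brighter).
Need 4 stops darker from the ISO: 6400 → 3200 → 1600 → 800 → 400.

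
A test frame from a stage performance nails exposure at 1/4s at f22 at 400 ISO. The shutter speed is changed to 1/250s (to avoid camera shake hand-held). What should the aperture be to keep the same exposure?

Shutter speed: 1/4 → 1/8 → 1/15 → 1/30 → 1/60 → 1/125 → 1/250 — 6 stops shorter (darker).
Need 6 stops brighter from the aperture: f/22 → f/16 → f/11 → f/8 → f/5.6 → f/4 → f/2.8.

f/2.8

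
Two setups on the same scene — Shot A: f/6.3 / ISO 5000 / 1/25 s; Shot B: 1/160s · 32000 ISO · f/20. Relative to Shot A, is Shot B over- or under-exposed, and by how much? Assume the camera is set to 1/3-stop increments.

Aperture: f/6.3 → f/7.1 → f/8 → f/9 → f/10 → f/11 → f/13 → f/14 → f/16 → f/18 → f/20 — 3 1/3 stops smaller aperture (darker).
Shutter speed: 1/25 → 1/30 → 1/40 → 1/50 → 1/60 → 1/80 → 1/100 → 1/125 → 1/160 — 2 2/3 stops shorter (darker).
ISO: 5000 → 6400 → 8000 → 10000 → 12800 → 16000 → 20000 → 25600 → 32000 — 2 2/3 stops raised (brighter).
Net: −3 1/3 −2 2/3 +2 2/3 = −3 1/3 stops.

3 1/3 stops darker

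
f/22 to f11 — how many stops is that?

2 stops

f/22 → f/16 → f/11 — count the steps: 2 stops.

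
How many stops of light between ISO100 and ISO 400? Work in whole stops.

100 → 200 → 400 — count the steps: 2 stops.

2 stops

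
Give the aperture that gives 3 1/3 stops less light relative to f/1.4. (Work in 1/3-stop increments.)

f/4.5

Aperture: f/1.4 → f/1.6 → f/1.8 → f/2 → f/2.2 → f/2.5 → f/2.8 → f/3.2 → f/3.5 → f/4 → f/4.5 — 3 1/3 stops narrower (darker).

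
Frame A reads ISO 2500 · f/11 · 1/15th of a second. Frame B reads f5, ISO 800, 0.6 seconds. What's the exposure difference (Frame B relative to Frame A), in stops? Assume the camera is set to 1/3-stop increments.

Aperture: f/11 → f/10 → f/9 → f/8 → f/7.1 → f/6.3 → f/5.6 → f/5 — 2 1/3 stops opened up (brighter).
Shutter speed: 1/15 → 1/13 → 1/10 → 1/8 → 1/6 → 1/5 → 1/4 → 0.3 → 0.4 → 0.5 → 0.6 — 3 1/3 stops longer (brighter).
ISO: 2500 → 2000 → 1600 → 1250 → 1000 → 800 — 1 2/3 stops dropped (darker).
Net: +2 1/3 +3 1/3 −1 2/3 = +4 stops.

4 stops brighter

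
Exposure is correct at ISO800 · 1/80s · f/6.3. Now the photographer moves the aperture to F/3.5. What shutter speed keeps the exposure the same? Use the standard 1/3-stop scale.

Aperture: f/6.3 → f/5.6 → f/5 → f/4.5 → f/4 → f/3.5 — 1 2/3 stops opened up (brighter).
Need 1 2/3 stops darker from the shutter speed: 1/80 → 1/100 → 1/125 → 1/160 → 1/200 → 1/250.

1/250s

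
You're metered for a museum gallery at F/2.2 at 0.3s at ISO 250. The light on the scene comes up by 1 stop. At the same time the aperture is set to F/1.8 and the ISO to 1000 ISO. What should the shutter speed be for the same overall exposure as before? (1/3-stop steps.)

1/40s

Scene light: 1 stop brighter.
Aperture: f/2.2 → f/2 → f/1.8 — 2/3 stop wider (brighter).
ISO: 250 → 320 → 400 → 500 → 640 → 800 → 1000 — 2 stops higher (brighter).
Net so far: 3 2/3 stops brighter. Shutter speed: 0.3 → 1/4 → 1/5 → 1/6 → 1/8 → 1/10 → 1/13 → 1/15 → 1/20 → 1/25 → 1/30 → 1/40.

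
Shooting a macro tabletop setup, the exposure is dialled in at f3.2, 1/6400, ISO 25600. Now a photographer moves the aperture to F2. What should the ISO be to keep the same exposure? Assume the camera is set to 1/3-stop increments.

ISO 10000

Aperture: f/3.2 → f/2.8 → f/2.5 → f/2.2 → f/2 — 1 1/3 stops wider (brighter).
Need 1 1/3 stops darker from the ISO: 25600 → 20000 → 16000 → 12800 → 10000.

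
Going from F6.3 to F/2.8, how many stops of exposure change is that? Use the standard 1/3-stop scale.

f/6.3 → f/5.6 → f/5 → f/4.5 → f/4 → f/3.5 → f/3.2 → f/2.8 — count the steps: 7 third-stops = 2 1/3 stops.

2 1/3 stops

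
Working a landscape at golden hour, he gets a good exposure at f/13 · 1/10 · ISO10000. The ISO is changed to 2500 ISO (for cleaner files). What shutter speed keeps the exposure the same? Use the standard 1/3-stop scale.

0.4 s

ISO: 10000 → 8000 → 6400 → 5000 → 4000 → 3200 → 2500 — 2 stops dropped (darker).
Need 2 stops brighter from the shutter speed: 1/10 → 1/8 → 1/6 → 1/5 → 1/4 → 0.3 → 0.4.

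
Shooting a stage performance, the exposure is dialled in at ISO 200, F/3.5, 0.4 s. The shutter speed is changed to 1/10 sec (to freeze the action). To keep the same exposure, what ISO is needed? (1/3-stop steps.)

ISO 800

Shutter speed: 0.4 → 0.3 → 1/4 → 1/5 → 1/6 → 1/8 → 1/10 — 2 stops faster (darker).
Need 2 stops brighter from the ISO: 200 → 250 → 320 → 400 → 500 → 640 → 800.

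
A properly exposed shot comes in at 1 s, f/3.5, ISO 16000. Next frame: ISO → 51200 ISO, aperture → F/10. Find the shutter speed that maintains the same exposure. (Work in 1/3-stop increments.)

2.5 s

ISO: 16000 → 20000 → 25600 → 32000 → 40000 → 51200 — 1 2/3 stops higher (brighter).
Aperture: f/3.5 → f/4 → f/4.5 → f/5 → f/5.6 → f/6.3 → f/7.1 → f/8 → f/9 → f/10 — 3 stops stopped down (darker).
Net change so far: 1 1/3 stops darker. Offset with the shutter speed: 1 → 1.3 → 1.6 → 2 → 2.5.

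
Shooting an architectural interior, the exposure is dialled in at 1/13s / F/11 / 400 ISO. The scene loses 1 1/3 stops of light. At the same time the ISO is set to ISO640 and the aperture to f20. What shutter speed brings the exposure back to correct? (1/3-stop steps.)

Scene light: 1 1/3 stops darker.
ISO: 400 → 500 → 640 — 2/3 stop raised (brighter).
Aperture: f/11 → f/13 → f/14 → f/16 → f/18 → f/20 — 1 2/3 stops narrower (darker).
Net so far: 2 1/3 stops darker. Shutter speed: 1/13 → 1/10 → 1/8 → 1/6 → 1/5 → 1/4 → 0.3 → 0.4.

0.4 s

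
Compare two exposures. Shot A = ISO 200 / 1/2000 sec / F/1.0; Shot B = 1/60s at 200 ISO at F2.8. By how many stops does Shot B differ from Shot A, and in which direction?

2 stops brighter

Aperture: f/1.0 → f/1.4 → f/2 → f/2.8 — 3 stops smaller aperture (darker).
Shutter speed: 1/2000 → 1/1000 → 1/500 → 1/250 → 1/125 → 1/60 — 5 stops slower (brighter).
ISO: unchanged.
Net: −3 +5 = +2 stops.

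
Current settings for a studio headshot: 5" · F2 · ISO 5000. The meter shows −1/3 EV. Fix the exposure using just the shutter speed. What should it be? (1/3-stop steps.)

Underexposed by 1/3 stop → need 1/3 stop brighter.
Shutter speed: 5 → 6.

6 s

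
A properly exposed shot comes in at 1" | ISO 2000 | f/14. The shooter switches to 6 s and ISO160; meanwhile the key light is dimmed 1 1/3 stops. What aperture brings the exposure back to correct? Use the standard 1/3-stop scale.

f/6.3

Scene light: 1 1/3 stops darker.
Shutter speed: 1 → 1.3 → 1.6 → 2 → 2.5 → 3.2 → 4 → 5 → 6 — 2 2/3 stops slower (brighter).
ISO: 2000 → 1600 → 1250 → 1000 → 800 → 640 → 500 → 400 → 320 → 250 → 200 → 160 — 3 2/3 stops lower (darker).
Net so far: 2 1/3 stops darker. Aperture: f/14 → f/13 → f/11 → f/10 → f/9 → f/8 → f/7.1 → f/6.3.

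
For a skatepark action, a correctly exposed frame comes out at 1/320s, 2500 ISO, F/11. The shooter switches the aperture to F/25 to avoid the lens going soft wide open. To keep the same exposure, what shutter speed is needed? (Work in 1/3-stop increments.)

Aperture: f/11 → f/13 → f/14 → f/16 → f/18 → f/20 → f/22 → f/25 — 2 1/3 stops stopped down (darker).
Need 2 1/3 stops brighter from the shutter speed: 1/320 → 1/250 → 1/200 → 1/160 → 1/125 → 1/100 → 1/80 → 1/60.

1/60s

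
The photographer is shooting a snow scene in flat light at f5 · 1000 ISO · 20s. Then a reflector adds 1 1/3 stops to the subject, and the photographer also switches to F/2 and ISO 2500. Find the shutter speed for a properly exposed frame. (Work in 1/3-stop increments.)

0.5 s

Scene light: 1 1/3 stops brighter.
Aperture: f/5 → f/4.5 → f/4 → f/3.5 → f/3.2 → f/2.8 → f/2.5 → f/2.2 → f/2 — 2 2/3 stops opened up (brighter).
ISO: 1000 → 1250 → 1600 → 2000 → 2500 — 1 1/3 stops raised (brighter).
Net so far: 5 1/3 stops brighter. Shutter speed: 20 → 15 → 13 → 10 → 8 → 6 → 5 → 4 → 3.2 → 2.5 → 2 → 1.6 → 1.3 → 1 → 0.8 → 0.6 → 0.5.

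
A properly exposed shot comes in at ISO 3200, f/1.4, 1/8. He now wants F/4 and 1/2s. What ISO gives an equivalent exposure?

Aperture: f/1.4 → f/2 → f/2.8 → f/4 — 3 stops stopped down (darker).
Shutter speed: 1/8 → 1/4 → 1/2 — 2 stops slower (brighter).
Net change so far: 1 stop darker. Offset with the ISO: 3200 → 6400.

ISO 6400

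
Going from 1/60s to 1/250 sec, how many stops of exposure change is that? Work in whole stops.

1/60 → 1/125 → 1/250 — count the steps: 2 stops.

2 stops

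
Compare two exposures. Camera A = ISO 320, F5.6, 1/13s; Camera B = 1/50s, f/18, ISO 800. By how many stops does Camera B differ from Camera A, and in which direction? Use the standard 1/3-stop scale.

4 stops darker

Aperture: f/5.6 → f/6.3 → f/7.1 → f/8 → f/9 → f/10 → f/11 → f/13 → f/14 → f/16 → f/18 — 3 1/3 stops stopped down (darker).
Shutter speed: 1/13 → 1/15 → 1/20 → 1/25 → 1/30 → 1/40 → 1/50 — 2 stops shorter (darker).
ISO: 320 → 400 → 500 → 640 → 800 — 1 1/3 stops higher (brighter).
Net: −3 1/3 −2 +1 1/3 = −4 stops.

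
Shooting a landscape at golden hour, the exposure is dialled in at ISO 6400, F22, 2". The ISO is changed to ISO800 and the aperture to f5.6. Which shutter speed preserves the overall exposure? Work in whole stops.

1 s

ISO: 6400 → 3200 → 1600 → 800 — 3 stops lower (darker).
Aperture: f/22 → f/16 → f/11 → f/8 → f/5.6 — 4 stops larger aperture (brighter).
Net change so far: 1 stop brighter. Offset with the shutter speed: 2 → 1.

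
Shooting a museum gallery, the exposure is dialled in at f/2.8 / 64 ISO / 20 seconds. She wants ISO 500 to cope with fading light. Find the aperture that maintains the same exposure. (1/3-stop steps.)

ISO: 64 → 80 → 100 → 125 → 160 → 200 → 250 → 320 → 400 → 500 — 3 stops raised (brighter).
Need 3 stops darker from the aperture: f/2.8 → f/3.2 → f/3.5 → f/4 → f/4.5 → f/5 → f/5.6 → f/6.3 → f/7.1 → f/8.

f/8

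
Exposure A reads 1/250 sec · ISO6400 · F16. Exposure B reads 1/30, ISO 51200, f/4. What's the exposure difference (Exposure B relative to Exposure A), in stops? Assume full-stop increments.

10 stops brighter

Aperture: f/16 → f/11 → f/8 → f/5.6 → f/4 — 4 stops opened up (brighter).
Shutter speed: 1/250 → 1/125 → 1/60 → 1/30 — 3 stops longer (brighter).
ISO: 6400 → 12800 → 25600 → 51200 — 3 stops raised (brighter).
Net: +4 +3 +3 = +10 stops.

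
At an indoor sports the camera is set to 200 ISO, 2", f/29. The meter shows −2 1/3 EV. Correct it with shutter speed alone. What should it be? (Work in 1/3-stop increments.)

10 s

Underexposed by 2 1/3 stops → need 2 1/3 stops brighter.
Shutter speed: 2 → 2.5 → 3.2 → 4 → 5 → 6 → 8 → 10.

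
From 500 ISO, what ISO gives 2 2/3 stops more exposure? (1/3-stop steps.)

ISO: 500 → 640 → 800 → 1000 → 1250 → 1600 → 2000 → 2500 → 3200 — 2 2/3 stops raised (brighter).

ISO 3200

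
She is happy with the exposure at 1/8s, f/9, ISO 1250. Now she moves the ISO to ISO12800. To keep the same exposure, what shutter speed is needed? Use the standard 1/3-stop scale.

ISO: 1250 → 1600 → 2000 → 2500 → 3200 → 4000 → 5000 → 6400 → 8000 → 10000 → 12800 — 3 1/3 stops higher (brighter).
Need 3 1/3 stops darker from the shutter speed: 1/8 → 1/10 → 1/13 → 1/15 → 1/20 → 1/25 → 1/30 → 1/40 → 1/50 → 1/60 → 1/80.

1/80s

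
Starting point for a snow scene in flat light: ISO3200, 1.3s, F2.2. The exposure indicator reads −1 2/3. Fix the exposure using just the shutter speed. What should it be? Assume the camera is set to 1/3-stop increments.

Underexposed by 1 2/3 stops → need 1 2/3 stops brighter.
Shutter speed: 1.3 → 1.6 → 2 → 2.5 → 3.2 → 4.

4 s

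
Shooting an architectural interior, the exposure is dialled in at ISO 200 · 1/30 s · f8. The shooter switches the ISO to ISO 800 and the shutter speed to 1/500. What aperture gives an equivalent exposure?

ISO: 200 → 400 → 800 — 2 stops raised (brighter).
Shutter speed: 1/30 → 1/60 → 1/125 → 1/250 → 1/500 — 4 stops faster (darker).
Net change so far: 2 stops darker. Offset with the aperture: f/8 → f/5.6 → f/4.

f/4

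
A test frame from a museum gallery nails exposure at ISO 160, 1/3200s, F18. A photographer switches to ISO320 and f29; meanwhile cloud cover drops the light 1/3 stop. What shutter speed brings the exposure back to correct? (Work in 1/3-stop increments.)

1/2000s

Scene light: 1/3 stop darker.
ISO: 160 → 200 → 250 → 320 — 1 stop higher (brighter).
Aperture: f/18 → f/20 → f/22 → f/25 → f/29 — 1 1/3 stops smaller aperture (darker).
Net so far: 2/3 stop darker. Shutter speed: 1/3200 → 1/2500 → 1/2000.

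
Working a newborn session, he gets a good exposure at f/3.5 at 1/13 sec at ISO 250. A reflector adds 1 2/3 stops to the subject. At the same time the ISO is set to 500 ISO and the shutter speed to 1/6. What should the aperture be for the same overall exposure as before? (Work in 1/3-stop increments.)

f/13

Scene light: 1 2/3 stops brighter.
ISO: 250 → 320 → 400 → 500 — 1 stop raised (brighter).
Shutter speed: 1/13 → 1/10 → 1/8 → 1/6 — 1 stop slower (brighter).
Net so far: 3 2/3 stops brighter. Aperture: f/3.5 → f/4 → f/4.5 → f/5 → f/5.6 → f/6.3 → f/7.1 → f/8 → f/9 → f/10 → f/11 → f/13.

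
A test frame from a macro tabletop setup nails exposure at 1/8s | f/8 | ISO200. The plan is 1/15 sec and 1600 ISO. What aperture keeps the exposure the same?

Shutter speed: 1/8 → 1/15 — 1 stop shorter (darker).
ISO: 200 → 400 → 800 → 1600 — 3 stops higher (brighter).
Net change so far: 2 stops brighter. Offset with the aperture: f/8 → f/11 → f/16.

f/16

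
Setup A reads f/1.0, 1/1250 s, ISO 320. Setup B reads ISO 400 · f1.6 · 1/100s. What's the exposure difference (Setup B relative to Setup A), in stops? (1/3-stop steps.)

2 2/3 stops brighter

Aperture: f/1.0 → f/1.1 → f/1.2 → f/1.4 → f/1.6 — 1 1/3 stops stopped down (darker).
Shutter speed: 1/1250 → 1/1000 → 1/800 → 1/640 → 1/500 → 1/400 → 1/320 → 1/250 → 1/200 → 1/160 → 1/125 → 1/100 — 3 2/3 stops longer (brighter).
ISO: 320 → 400 — 1/3 stop raised (brighter).
Net: −1 1/3 +3 2/3 +1/3 = +2 2/3 stops.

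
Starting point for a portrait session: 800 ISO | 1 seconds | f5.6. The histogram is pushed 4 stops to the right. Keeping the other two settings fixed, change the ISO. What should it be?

ISO 50

Overexposed by 4 stops → need 4 stops darker.
ISO: 800 → 400 → 200 → 100 → 50.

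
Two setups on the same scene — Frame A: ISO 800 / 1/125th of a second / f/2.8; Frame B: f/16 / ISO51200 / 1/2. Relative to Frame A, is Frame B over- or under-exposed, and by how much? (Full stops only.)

Aperture: f/2.8 → f/4 → f/5.6 → f/8 → f/11 → f/16 — 5 stops narrower (darker).
Shutter speed: 1/125 → 1/60 → 1/30 → 1/15 → 1/8 → 1/4 → 1/2 — 6 stops slower (brighter).
ISO: 800 → 1600 → 3200 → 6400 → 12800 → 25600 → 51200 — 6 stops higher (brighter).
Net: −5 +6 +6 = +7 stops.

7 stops brighter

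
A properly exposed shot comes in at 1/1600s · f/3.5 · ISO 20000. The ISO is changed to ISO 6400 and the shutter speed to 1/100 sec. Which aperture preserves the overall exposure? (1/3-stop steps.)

f/8

ISO: 20000 → 16000 → 12800 → 10000 → 8000 → 6400 — 1 2/3 stops lower (darker).
Shutter speed: 1/1600 → 1/1250 → 1/1000 → 1/800 → 1/640 → 1/500 → 1/400 → 1/320 → 1/250 → 1/200 → 1/160 → 1/125 → 1/100 — 4 stops longer (brighter).
Net change so far: 2 1/3 stops brighter. Offset with the aperture: f/3.5 → f/4 → f/4.5 → f/5 → f/5.6 → f/6.3 → f/7.1 → f/8.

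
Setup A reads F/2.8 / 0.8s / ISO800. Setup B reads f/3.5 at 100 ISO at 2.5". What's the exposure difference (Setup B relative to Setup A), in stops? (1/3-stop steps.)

2 stops darker

Aperture: f/2.8 → f/3.2 → f/3.5 — 2/3 stop narrower (darker).
Shutter speed: 0.8 → 1 → 1.3 → 1.6 → 2 → 2.5 — 1 2/3 stops longer (brighter).
ISO: 800 → 640 → 500 → 400 → 320 → 250 → 200 → 160 → 125 → 100 — 3 stops dropped (darker).
Net: −2/3 +1 2/3 −3 = −2 stops.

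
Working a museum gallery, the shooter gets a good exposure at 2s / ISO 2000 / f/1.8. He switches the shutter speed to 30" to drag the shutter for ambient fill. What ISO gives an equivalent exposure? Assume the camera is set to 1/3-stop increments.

ISO 125

Shutter speed: 2 → 2.5 → 3.2 → 4 → 5 → 6 → 8 → 10 → 13 → 15 → 20 → 25 → 30 — 4 stops longer (brighter).
Need 4 stops darker from the ISO: 2000 → 1600 → 1250 → 1000 → 800 → 640 → 500 → 400 → 320 → 250 → 200 → 160 → 125.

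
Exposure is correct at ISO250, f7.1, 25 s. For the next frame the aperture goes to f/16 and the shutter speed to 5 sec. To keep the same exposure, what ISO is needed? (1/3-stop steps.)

ISO 6400

Aperture: f/7.1 → f/8 → f/9 → f/10 → f/11 → f/13 → f/14 → f/16 — 2 1/3 stops stopped down (darker).
Shutter speed: 25 → 20 → 15 → 13 → 10 → 8 → 6 → 5 — 2 1/3 stops faster (darker).
Net change so far: 4 2/3 stops darker. Offset with the ISO: 250 → 320 → 400 → 500 → 640 → 800 → 1000 → 1250 → 1600 → 2000 → 2500 → 3200 → 4000 → 5000 → 6400.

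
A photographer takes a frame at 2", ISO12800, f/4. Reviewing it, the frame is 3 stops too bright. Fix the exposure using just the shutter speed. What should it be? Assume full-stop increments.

1/4s

Overexposed by 3 stops → need 3 stops darker.
Shutter speed: 2 → 1 → 1/2 → 1/4.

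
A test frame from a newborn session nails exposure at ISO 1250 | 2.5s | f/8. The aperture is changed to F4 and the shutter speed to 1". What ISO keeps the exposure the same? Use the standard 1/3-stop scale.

ISO 800

Aperture: f/8 → f/7.1 → f/6.3 → f/5.6 → f/5 → f/4.5 → f/4 — 2 stops wider (brighter).
Shutter speed: 2.5 → 2 → 1.6 → 1.3 → 1 — 1 1/3 stops shorter (darker).
Net change so far: 2/3 stop brighter. Offset with the ISO: 1250 → 1000 → 800.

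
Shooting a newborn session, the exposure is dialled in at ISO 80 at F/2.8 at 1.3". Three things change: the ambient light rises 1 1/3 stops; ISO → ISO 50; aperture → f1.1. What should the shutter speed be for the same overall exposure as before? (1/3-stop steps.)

Scene light: 1 1/3 stops brighter.
ISO: 80 → 64 → 50 — 2/3 stop lower (darker).
Aperture: f/2.8 → f/2.5 → f/2.2 → f/2 → f/1.8 → f/1.6 → f/1.4 → f/1.2 → f/1.1 — 2 2/3 stops wider (brighter).
Net so far: 3 1/3 stops brighter. Shutter speed: 1.3 → 1 → 0.8 → 0.6 → 0.5 → 0.4 → 0.3 → 1/4 → 1/5 → 1/6 → 1/8.

1/8s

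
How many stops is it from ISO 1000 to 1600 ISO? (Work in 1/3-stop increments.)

1000 → 1250 → 1600 — count the steps: 2 third-stops = 2/3 stop.

2/3 stop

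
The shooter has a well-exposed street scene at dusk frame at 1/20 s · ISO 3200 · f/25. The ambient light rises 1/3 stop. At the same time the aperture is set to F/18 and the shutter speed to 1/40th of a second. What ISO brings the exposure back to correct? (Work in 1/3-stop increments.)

ISO 2500

Scene light: 1/3 stop brighter.
Aperture: f/25 → f/22 → f/20 → f/18 — 1 stop larger aperture (brighter).
Shutter speed: 1/20 → 1/25 → 1/30 → 1/40 — 1 stop shorter (darker).
Net so far: 1/3 stop brighter. ISO: 3200 → 2500.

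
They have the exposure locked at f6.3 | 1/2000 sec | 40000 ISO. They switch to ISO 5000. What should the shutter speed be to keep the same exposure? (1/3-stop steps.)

1/250s

ISO: 40000 → 32000 → 25600 → 20000 → 16000 → 12800 → 10000 → 8000 → 6400 → 5000 — 3 stops lower (darker).
Need 3 stops brighter from the shutter speed: 1/2000 → 1/1600 → 1/1250 → 1/1000 → 1/800 → 1/640 → 1/500 → 1/400 → 1/320 → 1/250.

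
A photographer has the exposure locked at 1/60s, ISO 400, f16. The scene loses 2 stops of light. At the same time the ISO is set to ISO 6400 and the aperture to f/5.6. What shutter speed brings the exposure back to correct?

1/2000s

Scene light: 2 stops darker.
ISO: 400 → 800 → 1600 → 3200 → 6400 — 4 stops raised (brighter).
Aperture: f/16 → f/11 → f/8 → f/5.6 — 3 stops wider (brighter).
Net so far: 5 stops brighter. Shutter speed: 1/60 → 1/125 → 1/250 → 1/500 → 1/1000 → 1/2000.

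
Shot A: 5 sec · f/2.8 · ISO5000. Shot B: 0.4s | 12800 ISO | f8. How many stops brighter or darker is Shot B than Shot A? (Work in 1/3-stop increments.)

Aperture: f/2.8 → f/3.2 → f/3.5 → f/4 → f/4.5 → f/5 → f/5.6 → f/6.3 → f/7.1 → f/8 — 3 stops stopped down (darker).
Shutter speed: 5 → 4 → 3.2 → 2.5 → 2 → 1.6 → 1.3 → 1 → 0.8 → 0.6 → 0.5 → 0.4 — 3 2/3 stops faster (darker).
ISO: 5000 → 6400 → 8000 → 10000 → 12800 — 1 1/3 stops raised (brighter).
Net: −3 −3 2/3 +1 1/3 = −5 1/3 stops.

5 1/3 stops darker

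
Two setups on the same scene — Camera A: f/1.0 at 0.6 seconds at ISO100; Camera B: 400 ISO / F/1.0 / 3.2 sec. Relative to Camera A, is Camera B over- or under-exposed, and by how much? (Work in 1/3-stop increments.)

Aperture: unchanged.
Shutter speed: 0.6 → 0.8 → 1 → 1.3 → 1.6 → 2 → 2.5 → 3.2 — 2 1/3 stops slower (brighter).
ISO: 100 → 125 → 160 → 200 → 250 → 320 → 400 — 2 stops raised (brighter).
Net: +2 1/3 +2 = +4 1/3 stops.

4 1/3 stops brighter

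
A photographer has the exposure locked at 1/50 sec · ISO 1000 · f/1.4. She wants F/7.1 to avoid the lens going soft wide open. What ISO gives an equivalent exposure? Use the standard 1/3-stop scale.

ISO 25600

Aperture: f/1.4 → f/1.6 → f/1.8 → f/2 → f/2.2 → f/2.5 → f/2.8 → f/3.2 → f/3.5 → f/4 → f/4.5 → f/5 → f/5.6 → f/6.3 → f/7.1 — 4 2/3 stops narrower (darker).
Need 4 2/3 stops brighter from the ISO: 1000 → 1250 → 1600 → 2000 → 2500 → 3200 → 4000 → 5000 → 6400 → 8000 → 10000 → 12800 → 16000 → 20000 → 25600.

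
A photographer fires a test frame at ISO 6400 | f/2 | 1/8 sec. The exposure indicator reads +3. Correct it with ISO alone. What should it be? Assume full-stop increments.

Overexposed by 3 stops → need 3 stops darker.
ISO: 6400 → 3200 → 1600 → 800.

ISO 800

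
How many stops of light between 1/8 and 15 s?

7 stops

1/8 → 1/4 → 1/2 → 1 → 2 → 4 → 8 → 15 — count the steps: 7 stops.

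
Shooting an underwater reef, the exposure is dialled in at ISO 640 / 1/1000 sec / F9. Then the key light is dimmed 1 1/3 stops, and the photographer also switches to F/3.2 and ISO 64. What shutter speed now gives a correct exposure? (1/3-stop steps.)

Scene light: 1 1/3 stops darker.
Aperture: f/9 → f/8 → f/7.1 → f/6.3 → f/5.6 → f/5 → f/4.5 → f/4 → f/3.5 → f/3.2 — 3 stops wider (brighter).
ISO: 640 → 500 → 400 → 320 → 250 → 200 → 160 → 125 → 100 → 80 → 64 — 3 1/3 stops dropped (darker).
Net so far: 1 2/3 stops darker. Shutter speed: 1/1000 → 1/800 → 1/640 → 1/500 → 1/400 → 1/320.

1/320s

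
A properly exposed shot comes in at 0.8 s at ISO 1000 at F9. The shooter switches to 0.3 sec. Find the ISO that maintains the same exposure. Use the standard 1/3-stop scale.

Shutter speed: 0.8 → 0.6 → 0.5 → 0.4 → 0.3 — 1 1/3 stops faster (darker).
Need 1 1/3 stops brighter from the ISO: 1000 → 1250 → 1600 → 2000 → 2500.

ISO 2500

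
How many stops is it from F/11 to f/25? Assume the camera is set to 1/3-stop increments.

f/11 → f/13 → f/14 → f/16 → f/18 → f/20 → f/22 → f/25 — count the steps: 7 third-stops = 2 1/3 stops.

2 1/3 stops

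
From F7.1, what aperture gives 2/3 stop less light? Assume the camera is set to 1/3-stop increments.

Aperture: f/7.1 → f/8 → f/9 — 2/3 stop smaller aperture (darker).

f/9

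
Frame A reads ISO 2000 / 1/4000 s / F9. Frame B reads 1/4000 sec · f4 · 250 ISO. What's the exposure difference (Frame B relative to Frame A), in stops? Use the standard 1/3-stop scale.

Aperture: f/9 → f/8 → f/7.1 → f/6.3 → f/5.6 → f/5 → f/4.5 → f/4 — 2 1/3 stops larger aperture (brighter).
Shutter speed: unchanged.
ISO: 2000 → 1600 → 1250 → 1000 → 800 → 640 → 500 → 400 → 320 → 250 — 3 stops dropped (darker).
Net: +2 1/3 −3 = −2/3 stops.

2/3 stop darker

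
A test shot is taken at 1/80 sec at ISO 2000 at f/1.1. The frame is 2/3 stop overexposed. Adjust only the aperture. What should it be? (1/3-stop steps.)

f/1.4

Overexposed by 2/3 stop → need 2/3 stop darker.
Aperture: f/1.1 → f/1.2 → f/1.4.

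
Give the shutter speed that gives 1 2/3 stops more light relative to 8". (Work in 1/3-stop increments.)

Shutter speed: 8 → 10 → 13 → 15 → 20 → 25 — 1 2/3 stops longer (brighter).

25 s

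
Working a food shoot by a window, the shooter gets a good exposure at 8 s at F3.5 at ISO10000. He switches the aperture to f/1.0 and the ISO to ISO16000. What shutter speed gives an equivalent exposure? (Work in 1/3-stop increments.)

0.4 s

Aperture: f/3.5 → f/3.2 → f/2.8 → f/2.5 → f/2.2 → f/2 → f/1.8 → f/1.6 → f/1.4 → f/1.2 → f/1.1 → f/1.0 — 3 2/3 stops wider (brighter).
ISO: 10000 → 12800 → 16000 — 2/3 stop raised (brighter).
Net change so far: 4 1/3 stops brighter. Offset with the shutter speed: 8 → 6 → 5 → 4 → 3.2 → 2.5 → 2 → 1.6 → 1.3 → 1 → 0.8 → 0.6 → 0.5 → 0.4.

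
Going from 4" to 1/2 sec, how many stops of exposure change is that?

4 → 2 → 1 → 1/2 — count the steps: 3 stops.

3 stops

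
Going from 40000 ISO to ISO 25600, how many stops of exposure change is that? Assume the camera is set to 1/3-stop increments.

2/3 stop

40000 → 32000 → 25600 — count the steps: 2 third-stops = 2/3 stop.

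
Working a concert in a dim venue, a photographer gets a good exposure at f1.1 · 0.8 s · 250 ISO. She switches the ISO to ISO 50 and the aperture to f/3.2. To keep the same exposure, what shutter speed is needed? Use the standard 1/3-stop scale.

30 s

ISO: 250 → 200 → 160 → 125 → 100 → 80 → 64 → 50 — 2 1/3 stops lower (darker).
Aperture: f/1.1 → f/1.2 → f/1.4 → f/1.6 → f/1.8 → f/2 → f/2.2 → f/2.5 → f/2.8 → f/3.2 — 3 stops narrower (darker).
Net change so far: 5 1/3 stops darker. Offset with the shutter speed: 0.8 → 1 → 1.3 → 1.6 → 2 → 2.5 → 3.2 → 4 → 5 → 6 → 8 → 10 → 13 → 15 → 20 → 25 → 30.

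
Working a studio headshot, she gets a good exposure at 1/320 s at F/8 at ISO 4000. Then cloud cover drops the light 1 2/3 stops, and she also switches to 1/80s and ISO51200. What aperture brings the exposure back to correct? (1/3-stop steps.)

Scene light: 1 2/3 stops darker.
Shutter speed: 1/320 → 1/250 → 1/200 → 1/160 → 1/125 → 1/100 → 1/80 — 2 stops slower (brighter).
ISO: 4000 → 5000 → 6400 → 8000 → 10000 → 12800 → 16000 → 20000 → 25600 → 32000 → 40000 → 51200 — 3 2/3 stops raised (brighter).
Net so far: 4 stops brighter. Aperture: f/8 → f/9 → f/10 → f/11 → f/13 → f/14 → f/16 → f/18 → f/20 → f/22 → f/25 → f/29 → f/32.

f/32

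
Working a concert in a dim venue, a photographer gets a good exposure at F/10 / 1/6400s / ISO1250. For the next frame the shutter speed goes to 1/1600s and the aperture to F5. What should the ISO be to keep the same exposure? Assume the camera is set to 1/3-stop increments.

ISO 80

Shutter speed: 1/6400 → 1/5000 → 1/4000 → 1/3200 → 1/2500 → 1/2000 → 1/1600 — 2 stops longer (brighter).
Aperture: f/10 → f/9 → f/8 → f/7.1 → f/6.3 → f/5.6 → f/5 — 2 stops opened up (brighter).
Net change so far: 4 stops brighter. Offset with the ISO: 1250 → 1000 → 800 → 640 → 500 → 400 → 320 → 250 → 200 → 160 → 125 → 100 → 80.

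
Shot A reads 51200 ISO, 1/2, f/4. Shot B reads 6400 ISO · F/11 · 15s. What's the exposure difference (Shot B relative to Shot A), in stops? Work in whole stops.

1 stop darker

Aperture: f/4 → f/5.6 → f/8 → f/11 — 3 stops smaller aperture (darker).
Shutter speed: 1/2 → 1 → 2 → 4 → 8 → 15 — 5 stops slower (brighter).
ISO: 51200 → 25600 → 12800 → 6400 — 3 stops lower (darker).
Net: −3 +5 −3 = −1 stop.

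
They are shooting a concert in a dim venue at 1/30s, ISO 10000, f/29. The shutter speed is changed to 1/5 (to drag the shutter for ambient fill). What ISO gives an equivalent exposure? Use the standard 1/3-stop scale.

Shutter speed: 1/30 → 1/25 → 1/20 → 1/15 → 1/13 → 1/10 → 1/8 → 1/6 → 1/5 — 2 2/3 stops slower (brighter).
Need 2 2/3 stops darker from the ISO: 10000 → 8000 → 6400 → 5000 → 4000 → 3200 → 2500 → 2000 → 1600.

ISO 1600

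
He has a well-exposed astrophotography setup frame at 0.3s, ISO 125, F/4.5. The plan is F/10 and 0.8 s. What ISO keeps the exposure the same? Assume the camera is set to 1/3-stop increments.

ISO 250

Aperture: f/4.5 → f/5 → f/5.6 → f/6.3 → f/7.1 → f/8 → f/9 → f/10 — 2 1/3 stops narrower (darker).
Shutter speed: 0.3 → 0.4 → 0.5 → 0.6 → 0.8 — 1 1/3 stops slower (brighter).
Net change so far: 1 stop darker. Offset with the ISO: 125 → 160 → 200 → 250.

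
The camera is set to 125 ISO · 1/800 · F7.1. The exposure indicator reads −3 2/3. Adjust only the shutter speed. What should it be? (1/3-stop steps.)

Underexposed by 3 2/3 stops → need 3 2/3 stops brighter.
Shutter speed: 1/800 → 1/640 → 1/500 → 1/400 → 1/320 → 1/250 → 1/200 → 1/160 → 1/125 → 1/100 → 1/80 → 1/60.

1/60s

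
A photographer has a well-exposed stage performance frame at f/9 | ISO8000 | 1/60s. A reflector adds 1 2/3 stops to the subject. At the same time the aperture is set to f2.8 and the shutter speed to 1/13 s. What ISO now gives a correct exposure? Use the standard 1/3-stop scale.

ISO 50

Scene light: 1 2/3 stops brighter.
Aperture: f/9 → f/8 → f/7.1 → f/6.3 → f/5.6 → f/5 → f/4.5 → f/4 → f/3.5 → f/3.2 → f/2.8 — 3 1/3 stops wider (brighter).
Shutter speed: 1/60 → 1/50 → 1/40 → 1/30 → 1/25 → 1/20 → 1/15 → 1/13 — 2 1/3 stops slower (brighter).
Net so far: 7 1/3 stops brighter. ISO: 8000 → 6400 → 5000 → 4000 → 3200 → 2500 → 2000 → 1600 → 1250 → 1000 → 800 → 640 → 500 → 400 → 320 → 250 → 200 → 160 → 125 → 100 → 80 → 64 → 50.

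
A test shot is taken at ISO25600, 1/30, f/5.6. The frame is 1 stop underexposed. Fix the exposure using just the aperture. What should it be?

Underexposed by 1 stop → need 1 stop brighter.
Aperture: f/5.6 → f/4.

f/4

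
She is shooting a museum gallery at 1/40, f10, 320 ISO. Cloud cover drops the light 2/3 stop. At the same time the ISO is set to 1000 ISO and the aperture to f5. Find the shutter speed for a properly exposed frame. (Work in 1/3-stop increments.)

1/320s

Scene light: 2/3 stop darker.
ISO: 320 → 400 → 500 → 640 → 800 → 1000 — 1 2/3 stops raised (brighter).
Aperture: f/10 → f/9 → f/8 → f/7.1 → f/6.3 → f/5.6 → f/5 — 2 stops wider (brighter).
Net so far: 3 stops brighter. Shutter speed: 1/40 → 1/50 → 1/60 → 1/80 → 1/100 → 1/125 → 1/160 → 1/200 → 1/250 → 1/320.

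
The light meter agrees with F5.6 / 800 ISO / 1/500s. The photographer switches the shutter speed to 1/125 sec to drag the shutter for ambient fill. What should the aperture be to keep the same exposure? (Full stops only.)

Shutter speed: 1/500 → 1/250 → 1/125 — 2 stops longer (brighter).
Need 2 stops darker from the aperture: f/5.6 → f/8 → f/11.

f/11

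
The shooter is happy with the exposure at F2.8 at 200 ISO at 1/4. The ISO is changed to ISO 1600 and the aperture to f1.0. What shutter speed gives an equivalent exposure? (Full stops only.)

ISO: 200 → 400 → 800 → 1600 — 3 stops higher (brighter).
Aperture: f/2.8 → f/2 → f/1.4 → f/1.0 — 3 stops opened up (brighter).
Net change so far: 6 stops brighter. Offset with the shutter speed: 1/4 → 1/8 → 1/15 → 1/30 → 1/60 → 1/125 → 1/250.

1/250s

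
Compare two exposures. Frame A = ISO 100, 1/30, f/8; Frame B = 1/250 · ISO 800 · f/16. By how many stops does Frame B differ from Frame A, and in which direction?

Aperture: f/8 → f/11 → f/16 — 2 stops smaller aperture (darker).
Shutter speed: 1/30 → 1/60 → 1/125 → 1/250 — 3 stops shorter (darker).
ISO: 100 → 200 → 400 → 800 — 3 stops higher (brighter).
Net: −2 −3 +3 = −2 stops.

2 stops darker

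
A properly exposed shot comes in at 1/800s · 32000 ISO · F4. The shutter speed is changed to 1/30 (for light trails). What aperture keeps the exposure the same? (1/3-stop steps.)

f/20

Shutter speed: 1/800 → 1/640 → 1/500 → 1/400 → 1/320 → 1/250 → 1/200 → 1/160 → 1/125 → 1/100 → 1/80 → 1/60 → 1/50 → 1/40 → 1/30 — 4 2/3 stops longer (brighter).
Need 4 2/3 stops darker from the aperture: f/4 → f/4.5 → f/5 → f/5.6 → f/6.3 → f/7.1 → f/8 → f/9 → f/10 → f/11 → f/13 → f/14 → f/16 → f/18 → f/20.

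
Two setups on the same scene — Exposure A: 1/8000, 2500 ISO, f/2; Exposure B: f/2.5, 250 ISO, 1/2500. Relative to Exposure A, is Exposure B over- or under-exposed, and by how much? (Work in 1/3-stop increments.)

Aperture: f/2 → f/2.2 → f/2.5 — 2/3 stop smaller aperture (darker).
Shutter speed: 1/8000 → 1/6400 → 1/5000 → 1/4000 → 1/3200 → 1/2500 — 1 2/3 stops slower (brighter).
ISO: 2500 → 2000 → 1600 → 1250 → 1000 → 800 → 640 → 500 → 400 → 320 → 250 — 3 1/3 stops dropped (darker).
Net: −2/3 +1 2/3 −3 1/3 = −2 1/3 stops.

2 1/3 stops darker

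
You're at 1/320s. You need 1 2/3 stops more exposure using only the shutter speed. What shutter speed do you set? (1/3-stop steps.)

1/100s

Shutter speed: 1/320 → 1/250 → 1/200 → 1/160 → 1/125 → 1/100 — 1 2/3 stops longer (brighter).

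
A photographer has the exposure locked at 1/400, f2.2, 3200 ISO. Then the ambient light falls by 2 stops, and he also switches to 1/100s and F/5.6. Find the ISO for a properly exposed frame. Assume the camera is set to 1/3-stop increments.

Scene light: 2 stops darker.
Shutter speed: 1/400 → 1/320 → 1/250 → 1/200 → 1/160 → 1/125 → 1/100 — 2 stops slower (brighter).
Aperture: f/2.2 → f/2.5 → f/2.8 → f/3.2 → f/3.5 → f/4 → f/4.5 → f/5 → f/5.6 — 2 2/3 stops narrower (darker).
Net so far: 2 2/3 stops darker. ISO: 3200 → 4000 → 5000 → 6400 → 8000 → 10000 → 12800 → 16000 → 20000.

ISO 20000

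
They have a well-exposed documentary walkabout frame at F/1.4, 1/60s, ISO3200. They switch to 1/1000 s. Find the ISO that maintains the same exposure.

ISO 51200

Shutter speed: 1/60 → 1/125 → 1/250 → 1/500 → 1/1000 — 4 stops faster (darker).
Need 4 stops brighter from the ISO: 3200 → 6400 → 12800 → 25600 → 51200.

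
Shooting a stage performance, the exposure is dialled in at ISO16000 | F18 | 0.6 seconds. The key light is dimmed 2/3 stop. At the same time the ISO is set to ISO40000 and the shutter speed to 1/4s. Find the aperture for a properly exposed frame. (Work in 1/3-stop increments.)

f/14

Scene light: 2/3 stop darker.
ISO: 16000 → 20000 → 25600 → 32000 → 40000 — 1 1/3 stops higher (brighter).
Shutter speed: 0.6 → 0.5 → 0.4 → 0.3 → 1/4 — 1 1/3 stops faster (darker).
Net so far: 2/3 stop darker. Aperture: f/18 → f/16 → f/14.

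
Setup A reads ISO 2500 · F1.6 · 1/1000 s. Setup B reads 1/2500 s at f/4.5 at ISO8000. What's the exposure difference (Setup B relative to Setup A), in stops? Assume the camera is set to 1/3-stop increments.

2 2/3 stops darker

Aperture: f/1.6 → f/1.8 → f/2 → f/2.2 → f/2.5 → f/2.8 → f/3.2 → f/3.5 → f/4 → f/4.5 — 3 stops narrower (darker).
Shutter speed: 1/1000 → 1/1250 → 1/1600 → 1/2000 → 1/2500 — 1 1/3 stops shorter (darker).
ISO: 2500 → 3200 → 4000 → 5000 → 6400 → 8000 — 1 2/3 stops raised (brighter).
Net: −3 −1 1/3 +1 2/3 = −2 2/3 stops.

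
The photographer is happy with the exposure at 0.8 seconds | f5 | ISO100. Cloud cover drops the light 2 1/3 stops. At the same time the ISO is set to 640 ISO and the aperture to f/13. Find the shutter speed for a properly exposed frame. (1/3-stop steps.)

4 s

Scene light: 2 1/3 stops darker.
ISO: 100 → 125 → 160 → 200 → 250 → 320 → 400 → 500 → 640 — 2 2/3 stops higher (brighter).
Aperture: f/5 → f/5.6 → f/6.3 → f/7.1 → f/8 → f/9 → f/10 → f/11 → f/13 — 2 2/3 stops smaller aperture (darker).
Net so far: 2 1/3 stops darker. Shutter speed: 0.8 → 1 → 1.3 → 1.6 → 2 → 2.5 → 3.2 → 4.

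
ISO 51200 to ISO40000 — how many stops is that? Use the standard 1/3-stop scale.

51200 → 40000 — count the steps: 1 third-stops = 1/3 stop.

1/3 stop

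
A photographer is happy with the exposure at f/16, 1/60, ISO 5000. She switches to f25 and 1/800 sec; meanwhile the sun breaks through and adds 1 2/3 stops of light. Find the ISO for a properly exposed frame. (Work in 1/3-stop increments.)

ISO 51200

Scene light: 1 2/3 stops brighter.
Aperture: f/16 → f/18 → f/20 → f/22 → f/25 — 1 1/3 stops narrower (darker).
Shutter speed: 1/60 → 1/80 → 1/100 → 1/125 → 1/160 → 1/200 → 1/250 → 1/320 → 1/400 → 1/500 → 1/640 → 1/800 — 3 2/3 stops faster (darker).
Net so far: 3 1/3 stops darker. ISO: 5000 → 6400 → 8000 → 10000 → 12800 → 16000 → 20000 → 25600 → 32000 → 40000 → 51200.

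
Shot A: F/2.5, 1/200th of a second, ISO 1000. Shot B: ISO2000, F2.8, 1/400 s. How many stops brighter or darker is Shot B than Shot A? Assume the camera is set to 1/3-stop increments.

Aperture: f/2.5 → f/2.8 — 1/3 stop smaller aperture (darker).
Shutter speed: 1/200 → 1/250 → 1/320 → 1/400 — 1 stop shorter (darker).
ISO: 1000 → 1250 → 1600 → 2000 — 1 stop raised (brighter).
Net: −1/3 −1 +1 = −1/3 stops.

1/3 stop darker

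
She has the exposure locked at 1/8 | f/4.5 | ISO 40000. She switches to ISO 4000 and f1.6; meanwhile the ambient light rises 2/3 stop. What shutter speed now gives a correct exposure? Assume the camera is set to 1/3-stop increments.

Scene light: 2/3 stop brighter.
ISO: 40000 → 32000 → 25600 → 20000 → 16000 → 12800 → 10000 → 8000 → 6400 → 5000 → 4000 — 3 1/3 stops dropped (darker).
Aperture: f/4.5 → f/4 → f/3.5 → f/3.2 → f/2.8 → f/2.5 → f/2.2 → f/2 → f/1.8 → f/1.6 — 3 stops wider (brighter).
Net so far: 1/3 stop brighter. Shutter speed: 1/8 → 1/10.

1/10s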